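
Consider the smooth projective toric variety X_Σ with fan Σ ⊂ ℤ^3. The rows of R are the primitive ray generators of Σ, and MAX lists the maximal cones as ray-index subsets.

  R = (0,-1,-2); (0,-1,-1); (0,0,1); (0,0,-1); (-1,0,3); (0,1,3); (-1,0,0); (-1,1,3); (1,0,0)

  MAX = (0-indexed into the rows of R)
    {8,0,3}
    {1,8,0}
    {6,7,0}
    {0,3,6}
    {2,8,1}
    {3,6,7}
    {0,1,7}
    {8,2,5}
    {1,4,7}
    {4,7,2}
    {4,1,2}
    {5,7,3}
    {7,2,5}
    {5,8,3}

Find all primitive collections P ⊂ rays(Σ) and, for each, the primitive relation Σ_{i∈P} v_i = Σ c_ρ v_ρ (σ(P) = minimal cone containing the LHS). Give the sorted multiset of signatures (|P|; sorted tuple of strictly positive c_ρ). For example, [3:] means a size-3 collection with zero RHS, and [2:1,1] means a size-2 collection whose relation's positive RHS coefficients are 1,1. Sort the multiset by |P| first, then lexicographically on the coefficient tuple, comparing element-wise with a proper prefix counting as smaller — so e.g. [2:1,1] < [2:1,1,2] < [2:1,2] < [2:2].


Σ has 17 primitive collections:

  P={2,3}:  v_{2} + v_{3} = 0 — sig = [2:]
  P={6,8}:  v_{6} + v_{8} = 0 — sig = [2:]
  P={0,2}:  v_{0} + v_{2} = v_{1} — sig = [2:1]
  P={0,5}:  v_{0} + v_{5} = v_{2} — sig = [2:1]
  P={1,3}:  v_{1} + v_{3} = v_{0} — sig = [2:1]
  P={5,6}:  v_{5} + v_{6} = v_{7} — sig = [2:1]
  P={7,8}:  v_{7} + v_{8} = v_{5} — sig = [2:1]
  P={2,6}:  v_{2} + v_{6} = v_{0} + v_{7} — sig = [2:1,1]
  P={3,4}:  v_{3} + v_{4} = v_{1} + v_{7} — sig = [2:1,1]
  P={4,6}:  v_{4} + v_{6} = v_{0} + v_{1} + 2·v_{7} — sig = [2:1,1,2]
  P={0,4}:  v_{0} + v_{4} = 2·v_{1} + v_{7} — sig = [2:1,2]
  P={1,6}:  v_{1} + v_{6} = 2·v_{0} + v_{7} — sig = [2:1,2]
  P={4,5}:  v_{4} + v_{5} = 3·v_{2} + v_{7} — sig = [2:1,3]
  P={1,5}:  v_{1} + v_{5} = 2·v_{2} — sig = [2:2]
  P={4,8}:  v_{4} + v_{8} = 3·v_{2} — sig = [2:3]
  P={0,3,7}:  v_{0} + v_{3} + v_{7} = v_{6} — sig = [3:1]
  P={1,2,7}:  v_{1} + v_{2} + v_{7} = v_{4} — sig = [3:1]

Signatures (|P|; sorted positive RHS coefficients), sorted:
[[2:], [2:], [2:1], [2:1], [2:1], [2:1], [2:1], [2:1,1], [2:1,1], [2:1,1,2], [2:1,2], [2:1,2], [2:1,3], [2:2], [2:3], [3:1], [3:1]]


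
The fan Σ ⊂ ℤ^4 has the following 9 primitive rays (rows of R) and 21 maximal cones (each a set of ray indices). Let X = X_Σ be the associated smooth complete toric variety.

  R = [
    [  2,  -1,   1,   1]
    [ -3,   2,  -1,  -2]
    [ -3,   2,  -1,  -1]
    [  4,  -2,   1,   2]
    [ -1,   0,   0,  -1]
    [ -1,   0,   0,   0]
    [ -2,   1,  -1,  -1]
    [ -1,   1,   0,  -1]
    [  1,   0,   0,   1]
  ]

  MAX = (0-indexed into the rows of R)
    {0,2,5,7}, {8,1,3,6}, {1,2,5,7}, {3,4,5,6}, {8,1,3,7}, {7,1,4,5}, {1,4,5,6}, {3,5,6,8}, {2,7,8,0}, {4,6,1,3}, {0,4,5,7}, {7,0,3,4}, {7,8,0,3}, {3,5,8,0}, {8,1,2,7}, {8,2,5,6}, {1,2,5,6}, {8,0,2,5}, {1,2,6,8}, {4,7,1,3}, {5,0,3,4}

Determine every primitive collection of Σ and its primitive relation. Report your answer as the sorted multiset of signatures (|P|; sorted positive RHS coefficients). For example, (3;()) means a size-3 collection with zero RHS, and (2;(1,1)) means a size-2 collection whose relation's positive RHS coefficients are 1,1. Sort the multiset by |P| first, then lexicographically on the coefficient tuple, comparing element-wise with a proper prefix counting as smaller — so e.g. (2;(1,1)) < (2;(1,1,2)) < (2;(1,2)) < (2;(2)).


Δ(Σ) — 9 vertices, 10 min non-faces:

  {0,6}:  v_{0} + v_{6} = 0 ; sig = (2;())
  {4,8}:  v_{4} + v_{8} = 0 ; sig = (2;())
  {0,1}:  v_{0} + v_{1} = v_{7} ; sig = (2;(1))
  {2,3}:  v_{2} + v_{3} = v_{8} ; sig = (2;(1))
  {6,7}:  v_{6} + v_{7} = v_{1} ; sig = (2;(1))
  {2,4}:  v_{2} + v_{4} = v_{1} + v_{5} ; sig = (2;(1,1))
  {1,3,5}:  v_{1} + v_{3} + v_{5} = 0 ; sig = (3;())
  {1,5,8}:  v_{1} + v_{5} + v_{8} = v_{2} ; sig = (3;(1))
  {3,5,7}:  v_{3} + v_{5} + v_{7} = v_{0} ; sig = (3;(1))
  {5,7,8}:  v_{5} + v_{7} + v_{8} = v_{0} + v_{2} ; sig = (3;(1,1))

so the primitive-relation signature multiset is
    (2;())
    (2;())
    (2;(1))
    (2;(1))
    (2;(1))
    (2;(1,1))
    (3;())
    (3;(1))
    (3;(1))
    (3;(1,1))


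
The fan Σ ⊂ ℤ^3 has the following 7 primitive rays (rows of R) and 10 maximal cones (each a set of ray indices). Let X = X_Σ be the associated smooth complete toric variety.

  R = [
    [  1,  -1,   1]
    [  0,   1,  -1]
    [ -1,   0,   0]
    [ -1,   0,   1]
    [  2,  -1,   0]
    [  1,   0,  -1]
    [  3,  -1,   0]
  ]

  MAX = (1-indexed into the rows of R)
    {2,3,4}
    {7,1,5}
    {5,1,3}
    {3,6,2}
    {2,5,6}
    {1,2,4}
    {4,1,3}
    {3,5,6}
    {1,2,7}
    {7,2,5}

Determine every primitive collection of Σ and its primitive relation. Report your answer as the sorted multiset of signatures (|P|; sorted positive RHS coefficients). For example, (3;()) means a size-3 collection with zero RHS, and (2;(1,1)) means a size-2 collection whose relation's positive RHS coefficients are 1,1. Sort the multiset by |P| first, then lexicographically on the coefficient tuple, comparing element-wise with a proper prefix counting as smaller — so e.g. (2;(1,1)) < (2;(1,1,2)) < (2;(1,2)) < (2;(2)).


Minimal non-faces — 9 found among 7 rays, 10 max cones:

  P = {4,6}:  v_{4} + v_{6} = 0 ; sig = (2;())
  P = {1,6}:  v_{1} + v_{6} = v_{5} ; sig = (2;(1))
  P = {3,7}:  v_{3} + v_{7} = v_{5} ; sig = (2;(1))
  P = {4,5}:  v_{4} + v_{5} = v_{1} ; sig = (2;(1))
  P = {4,7}:  v_{4} + v_{7} = 2·v_{1} + v_{2} ; sig = (2;(1,2))
  P = {6,7}:  v_{6} + v_{7} = v_{2} + 2·v_{5} ; sig = (2;(1,2))
  P = {1,2,3}:  v_{1} + v_{2} + v_{3} = 0 ; sig = (3;())
  P = {1,2,5}:  v_{1} + v_{2} + v_{5} = v_{7} ; sig = (3;(1))
  P = {2,3,5}:  v_{2} + v_{3} + v_{5} = v_{6} ; sig = (3;(1))

so the primitive-relation signature multiset is
    |P|=2: 6 collections, coeffs (), (1), (1), (1), (1,2), (1,2)
    |P|=3: 3 collections, coeffs (), (1), (1)


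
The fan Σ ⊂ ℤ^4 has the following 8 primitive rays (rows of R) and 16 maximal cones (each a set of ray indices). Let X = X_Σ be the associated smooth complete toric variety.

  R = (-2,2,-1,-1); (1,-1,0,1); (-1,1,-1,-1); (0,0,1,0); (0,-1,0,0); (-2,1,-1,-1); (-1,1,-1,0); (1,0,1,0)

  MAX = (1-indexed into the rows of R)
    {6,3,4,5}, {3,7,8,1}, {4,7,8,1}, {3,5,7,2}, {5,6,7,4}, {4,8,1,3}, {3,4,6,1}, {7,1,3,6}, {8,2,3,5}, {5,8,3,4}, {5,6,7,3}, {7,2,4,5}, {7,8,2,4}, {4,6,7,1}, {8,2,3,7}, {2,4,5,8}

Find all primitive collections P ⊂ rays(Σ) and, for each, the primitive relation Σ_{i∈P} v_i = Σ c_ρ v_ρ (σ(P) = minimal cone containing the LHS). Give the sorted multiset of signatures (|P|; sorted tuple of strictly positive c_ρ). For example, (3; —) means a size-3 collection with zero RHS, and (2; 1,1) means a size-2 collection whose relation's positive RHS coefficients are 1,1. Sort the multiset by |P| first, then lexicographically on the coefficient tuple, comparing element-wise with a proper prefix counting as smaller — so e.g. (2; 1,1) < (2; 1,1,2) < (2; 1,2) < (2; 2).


The 7 primitive collections of Σ (r=8, n=4):

  P={1,2}:  v_{1} + v_{2} = v_{7}  →  sig = (2; 1)
  P={1,5}:  v_{1} + v_{5} = v_{6}  →  sig = (2; 1)
  P={2,6}:  v_{2} + v_{6} = v_{5} + v_{7}  →  sig = (2; 1,1)
  P={6,8}:  v_{6} + v_{8} = v_{3} + v_{4}  →  sig = (2; 1,1)
  P={2,3,4}:  v_{2} + v_{3} + v_{4} = 0  →  sig = (3; —)
  P={5,7,8}:  v_{5} + v_{7} + v_{8} = 0  →  sig = (3; —)
  P={3,4,7}:  v_{3} + v_{4} + v_{7} = v_{1}  →  sig = (3; 1)

Signatures (|P|; sorted positive RHS coefficients), sorted:
{ (2; 1) ×2,  (2; 1,1) ×2,  (3; —) ×2,  (3; 1) }


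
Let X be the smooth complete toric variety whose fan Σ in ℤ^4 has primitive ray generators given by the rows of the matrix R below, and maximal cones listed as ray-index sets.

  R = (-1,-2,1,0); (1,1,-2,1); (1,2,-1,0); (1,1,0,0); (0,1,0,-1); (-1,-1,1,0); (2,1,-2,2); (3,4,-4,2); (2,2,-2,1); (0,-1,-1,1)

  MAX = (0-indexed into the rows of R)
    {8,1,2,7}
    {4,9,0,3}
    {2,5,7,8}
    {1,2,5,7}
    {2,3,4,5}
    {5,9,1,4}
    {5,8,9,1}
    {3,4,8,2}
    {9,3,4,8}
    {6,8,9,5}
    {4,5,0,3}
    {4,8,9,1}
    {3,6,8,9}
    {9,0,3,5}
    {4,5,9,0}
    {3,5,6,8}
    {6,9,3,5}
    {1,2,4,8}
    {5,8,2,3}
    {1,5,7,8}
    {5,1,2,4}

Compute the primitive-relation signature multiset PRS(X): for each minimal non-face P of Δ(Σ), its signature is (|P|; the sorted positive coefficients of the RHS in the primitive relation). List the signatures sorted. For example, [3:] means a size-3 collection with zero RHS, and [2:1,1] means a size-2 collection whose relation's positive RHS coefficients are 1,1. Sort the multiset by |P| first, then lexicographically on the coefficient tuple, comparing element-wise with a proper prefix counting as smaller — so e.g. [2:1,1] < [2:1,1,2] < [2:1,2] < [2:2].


Σ has 18 primitive collections:

  • {0,2}:  v_{0} + v_{2} = 0 — sig = [2:]
  • {0,1}:  v_{0} + v_{1} = v_{9} — sig = [2:1]
  • {1,3}:  v_{1} + v_{3} = v_{8} — sig = [2:1]
  • {2,9}:  v_{2} + v_{9} = v_{1} — sig = [2:1]
  • {4,6}:  v_{4} + v_{6} = v_{8} — sig = [2:1]
  • {0,8}:  v_{0} + v_{8} = v_{3} + v_{9} — sig = [2:1,1]
  • {0,7}:  v_{0} + v_{7} = v_{1} + v_{5} + v_{8} — sig = [2:1,1,1]
  • {1,6}:  v_{1} + v_{6} = v_{5} + 2·v_{8} + v_{9} — sig = [2:1,1,2]
  • {3,7}:  v_{3} + v_{7} = v_{2} + v_{5} + 2·v_{8} — sig = [2:1,1,2]
  • {7,9}:  v_{7} + v_{9} = 2·v_{1} + v_{5} + v_{8} — sig = [2:1,1,2]
  • {2,6}:  v_{2} + v_{6} = v_{5} + 2·v_{8} — sig = [2:1,2]
  • {4,7}:  v_{4} + v_{7} = v_{1} + 2·v_{2} — sig = [2:1,2]
  • {0,6}:  v_{0} + v_{6} = 2·v_{3} + v_{5} + 2·v_{9} — sig = [2:1,2,2]
  • {6,7}:  v_{6} + v_{7} = v_{1} + 2·v_{5} + 3·v_{8} — sig = [2:1,2,3]
  • {4,5,8}:  v_{4} + v_{5} + v_{8} = v_{2} — sig = [3:1]
  • {3,4,5,9}:  v_{3} + v_{4} + v_{5} + v_{9} = 0 — sig = [4:]
  • {1,2,5,8}:  v_{1} + v_{2} + v_{5} + v_{8} = v_{7} — sig = [4:1]
  • {3,5,8,9}:  v_{3} + v_{5} + v_{8} + v_{9} = v_{6} — sig = [4:1]

Hence PRS(X_Σ) =
{ [2:],  [2:1] ×4,  [2:1,1],  [2:1,1,1],  [2:1,1,2] ×3,  [2:1,2] ×2,  [2:1,2,2],  [2:1,2,3],  [3:1],  [4:],  [4:1] ×2 }


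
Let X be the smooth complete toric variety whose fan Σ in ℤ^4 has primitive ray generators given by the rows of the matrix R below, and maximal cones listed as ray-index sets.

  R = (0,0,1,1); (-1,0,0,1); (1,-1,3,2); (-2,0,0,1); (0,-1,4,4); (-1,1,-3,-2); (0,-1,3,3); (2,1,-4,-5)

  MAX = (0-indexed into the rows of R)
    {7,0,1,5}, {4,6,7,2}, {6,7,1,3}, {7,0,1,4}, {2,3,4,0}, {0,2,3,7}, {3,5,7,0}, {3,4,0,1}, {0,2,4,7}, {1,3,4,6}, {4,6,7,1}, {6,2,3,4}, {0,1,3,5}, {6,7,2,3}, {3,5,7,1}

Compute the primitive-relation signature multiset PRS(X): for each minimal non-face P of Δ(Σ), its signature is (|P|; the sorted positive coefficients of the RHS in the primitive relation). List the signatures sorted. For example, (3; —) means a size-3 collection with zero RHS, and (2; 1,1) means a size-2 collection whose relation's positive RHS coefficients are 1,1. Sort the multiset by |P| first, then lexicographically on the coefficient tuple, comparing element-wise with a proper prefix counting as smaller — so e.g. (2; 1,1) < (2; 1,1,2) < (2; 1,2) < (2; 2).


Minimal non-faces — 7 found among 8 rays, 15 max cones:

  • {2,5}:  v_{2} + v_{5} = 0  so sig = (2; —)
  • {0,6}:  v_{0} + v_{6} = v_{4}  so sig = (2; 1)
  • {1,2}:  v_{1} + v_{2} = v_{6}  so sig = (2; 1)
  • {5,6}:  v_{5} + v_{6} = v_{1}  so sig = (2; 1)
  • {4,5}:  v_{4} + v_{5} = v_{0} + v_{1}  so sig = (2; 1,1)
  • {3,4,7}:  v_{3} + v_{4} + v_{7} = 0  so sig = (3; —)
  • {0,1,3,7}:  v_{0} + v_{1} + v_{3} + v_{7} = v_{5}  so sig = (4; 1)

Sorted signature multiset PRS(X):
    |P|=2: 5 collections, coeffs (), (1), (1), (1), (1,1)
    |P|=3: 1 collection, coeffs ()
    |P|=4: 1 collection, coeffs (1)


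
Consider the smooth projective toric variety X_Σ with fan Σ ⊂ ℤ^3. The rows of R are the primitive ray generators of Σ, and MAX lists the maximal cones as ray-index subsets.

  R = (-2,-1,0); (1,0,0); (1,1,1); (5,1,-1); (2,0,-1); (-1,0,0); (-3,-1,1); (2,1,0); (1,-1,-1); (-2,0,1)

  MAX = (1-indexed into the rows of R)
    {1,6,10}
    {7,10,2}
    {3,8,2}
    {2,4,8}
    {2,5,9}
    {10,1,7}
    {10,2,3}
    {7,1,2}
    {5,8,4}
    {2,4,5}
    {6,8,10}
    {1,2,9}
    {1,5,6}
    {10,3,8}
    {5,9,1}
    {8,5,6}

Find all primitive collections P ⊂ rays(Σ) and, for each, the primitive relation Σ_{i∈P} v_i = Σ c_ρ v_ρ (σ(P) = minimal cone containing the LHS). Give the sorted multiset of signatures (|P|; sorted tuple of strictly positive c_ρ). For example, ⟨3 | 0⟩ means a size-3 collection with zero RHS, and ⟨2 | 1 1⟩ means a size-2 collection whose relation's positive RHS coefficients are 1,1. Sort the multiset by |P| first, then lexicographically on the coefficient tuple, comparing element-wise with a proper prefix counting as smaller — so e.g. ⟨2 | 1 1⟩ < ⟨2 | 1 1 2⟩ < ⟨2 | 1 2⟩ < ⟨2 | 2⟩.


25 collections generate NE(X_Σ); each relation:

  P={1,8}:  v_{1} + v_{8} = 0 ; sig = ⟨2 | 0⟩
  P={2,6}:  v_{2} + v_{6} = 0 ; sig = ⟨2 | 0⟩
  P={5,10}:  v_{5} + v_{10} = 0 ; sig = ⟨2 | 0⟩
  P={1,3}:  v_{1} + v_{3} = v_{2} + v_{10} ; sig = ⟨2 | 1 1⟩
  P={1,4}:  v_{1} + v_{4} = v_{2} + v_{5} ; sig = ⟨2 | 1 1⟩
  P={3,5}:  v_{3} + v_{5} = v_{2} + v_{8} ; sig = ⟨2 | 1 1⟩
  P={3,6}:  v_{3} + v_{6} = v_{8} + v_{10} ; sig = ⟨2 | 1 1⟩
  P={4,6}:  v_{4} + v_{6} = v_{5} + v_{8} ; sig = ⟨2 | 1 1⟩
  P={4,10}:  v_{4} + v_{10} = v_{2} + v_{8} ; sig = ⟨2 | 1 1⟩
  P={5,7}:  v_{5} + v_{7} = v_{1} + v_{2} ; sig = ⟨2 | 1 1⟩
  P={6,7}:  v_{6} + v_{7} = v_{1} + v_{10} ; sig = ⟨2 | 1 1⟩
  P={6,9}:  v_{6} + v_{9} = v_{1} + v_{5} ; sig = ⟨2 | 1 1⟩
  P={7,8}:  v_{7} + v_{8} = v_{2} + v_{10} ; sig = ⟨2 | 1 1⟩
  P={8,9}:  v_{8} + v_{9} = v_{2} + v_{5} ; sig = ⟨2 | 1 1⟩
  P={9,10}:  v_{9} + v_{10} = v_{1} + v_{2} ; sig = ⟨2 | 1 1⟩
  P={3,9}:  v_{3} + v_{9} = 2·v_{2} ; sig = ⟨2 | 2⟩
  P={4,7}:  v_{4} + v_{7} = 2·v_{2} ; sig = ⟨2 | 2⟩
  P={3,4}:  v_{3} + v_{4} = 2·v_{2} + 2·v_{8} ; sig = ⟨2 | 2 2⟩
  P={3,7}:  v_{3} + v_{7} = 2·v_{2} + 2·v_{10} ; sig = ⟨2 | 2 2⟩
  P={4,9}:  v_{4} + v_{9} = 2·v_{2} + 2·v_{5} ; sig = ⟨2 | 2 2⟩
  P={7,9}:  v_{7} + v_{9} = 2·v_{1} + 2·v_{2} ; sig = ⟨2 | 2 2⟩
  P={1,2,5}:  v_{1} + v_{2} + v_{5} = v_{9} ; sig = ⟨3 | 1⟩
  P={1,2,10}:  v_{1} + v_{2} + v_{10} = v_{7} ; sig = ⟨3 | 1⟩
  P={2,5,8}:  v_{2} + v_{5} + v_{8} = v_{4} ; sig = ⟨3 | 1⟩
  P={2,8,10}:  v_{2} + v_{8} + v_{10} = v_{3} ; sig = ⟨3 | 1⟩

Sorted signature multiset PRS(X):
    |P|=2: 21 collections, coeffs (), (), (), (1,1), (1,1), (1,1), (1,1), (1,1), (1,1), (1,1), (1,1), (1,1), (1,1), (1,1), (1,1), (2), (2), (2,2), (2,2), (2,2), (2,2)
    |P|=3: 4 collections, coeffs (1), (1), (1), (1)


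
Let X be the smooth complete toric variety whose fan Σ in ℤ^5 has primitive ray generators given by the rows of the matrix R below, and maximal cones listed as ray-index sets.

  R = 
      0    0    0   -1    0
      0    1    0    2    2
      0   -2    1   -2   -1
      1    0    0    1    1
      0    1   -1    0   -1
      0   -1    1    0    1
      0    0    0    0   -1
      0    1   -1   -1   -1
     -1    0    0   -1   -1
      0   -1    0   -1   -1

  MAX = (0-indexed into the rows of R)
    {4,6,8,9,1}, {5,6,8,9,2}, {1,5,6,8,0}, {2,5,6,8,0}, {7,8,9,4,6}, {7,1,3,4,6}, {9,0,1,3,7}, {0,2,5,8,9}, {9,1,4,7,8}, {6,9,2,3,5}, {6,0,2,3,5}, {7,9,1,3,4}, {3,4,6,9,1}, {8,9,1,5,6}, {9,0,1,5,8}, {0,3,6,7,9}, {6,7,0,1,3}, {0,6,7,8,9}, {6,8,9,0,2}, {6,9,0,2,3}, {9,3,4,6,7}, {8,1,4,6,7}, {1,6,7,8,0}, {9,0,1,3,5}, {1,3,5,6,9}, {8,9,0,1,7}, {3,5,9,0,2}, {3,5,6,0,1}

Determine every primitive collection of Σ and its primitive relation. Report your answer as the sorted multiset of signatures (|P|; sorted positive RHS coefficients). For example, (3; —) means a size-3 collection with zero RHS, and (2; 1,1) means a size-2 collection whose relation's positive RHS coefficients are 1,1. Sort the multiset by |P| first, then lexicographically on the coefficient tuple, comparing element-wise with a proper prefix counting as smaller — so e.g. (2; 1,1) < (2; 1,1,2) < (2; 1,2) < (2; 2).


Primitive collections (10):

  {3,8}:  v_{3} + v_{8} = 0  →  sig = (2; —)
  {4,5}:  v_{4} + v_{5} = 0  →  sig = (2; —)
  {0,4}:  v_{0} + v_{4} = v_{7}  →  sig = (2; 1)
  {1,2}:  v_{1} + v_{2} = v_{5}  →  sig = (2; 1)
  {5,7}:  v_{5} + v_{7} = v_{0}  →  sig = (2; 1)
  {2,4}:  v_{2} + v_{4} = v_{0} + v_{6} + v_{9}  →  sig = (2; 1,1,1)
  {2,7}:  v_{2} + v_{7} = 2·v_{0} + v_{6} + v_{9}  →  sig = (2; 1,1,2)
  {0,1,6,9}:  v_{0} + v_{1} + v_{6} + v_{9} = 0  →  sig = (4; —)
  {0,5,6,9}:  v_{0} + v_{5} + v_{6} + v_{9} = v_{2}  →  sig = (4; 1)
  {1,6,7,9}:  v_{1} + v_{6} + v_{7} + v_{9} = v_{4}  →  sig = (4; 1)

Hence PRS(X_Σ) =
{ (2; —) ×2,  (2; 1) ×3,  (2; 1,1,1),  (2; 1,1,2),  (4; —),  (4; 1) ×2 }


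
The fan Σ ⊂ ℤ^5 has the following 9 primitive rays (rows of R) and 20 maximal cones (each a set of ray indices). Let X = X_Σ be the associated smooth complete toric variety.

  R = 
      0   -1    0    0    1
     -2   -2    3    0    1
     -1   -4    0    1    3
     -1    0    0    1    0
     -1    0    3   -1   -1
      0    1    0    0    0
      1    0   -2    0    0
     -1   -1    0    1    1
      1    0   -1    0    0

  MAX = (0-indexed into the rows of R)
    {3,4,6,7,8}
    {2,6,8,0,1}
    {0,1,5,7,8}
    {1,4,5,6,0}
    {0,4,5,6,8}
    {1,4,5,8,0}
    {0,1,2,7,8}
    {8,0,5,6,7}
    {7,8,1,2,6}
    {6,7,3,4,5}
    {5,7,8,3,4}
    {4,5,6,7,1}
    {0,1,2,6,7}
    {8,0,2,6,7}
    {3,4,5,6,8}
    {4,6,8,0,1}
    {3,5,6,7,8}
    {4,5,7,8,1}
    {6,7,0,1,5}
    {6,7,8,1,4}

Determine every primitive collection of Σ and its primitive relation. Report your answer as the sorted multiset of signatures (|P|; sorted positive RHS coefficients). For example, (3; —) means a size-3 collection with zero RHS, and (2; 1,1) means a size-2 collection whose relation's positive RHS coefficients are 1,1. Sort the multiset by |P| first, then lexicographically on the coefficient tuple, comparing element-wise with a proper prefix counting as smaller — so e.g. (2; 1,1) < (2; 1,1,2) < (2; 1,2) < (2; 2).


Minimal non-faces — 9 found among 9 rays, 20 max cones:

  P = {0,3}:  v_{0} + v_{3} = v_{7}  ⟹  sig = (2; 1)
  P = {2,3}:  v_{2} + v_{3} = v_{1} + v_{6} + 2·v_{7} + v_{8}  ⟹  sig = (2; 1,1,1,2)
  P = {2,4}:  v_{2} + v_{4} = 2·v_{1} + v_{6} + v_{8}  ⟹  sig = (2; 1,1,2)
  P = {1,3}:  v_{1} + v_{3} = v_{4} + 2·v_{7}  ⟹  sig = (2; 1,2)
  P = {2,5}:  v_{2} + v_{5} = 2·v_{0} + v_{7}  ⟹  sig = (2; 1,2)
  P = {0,4,7}:  v_{0} + v_{4} + v_{7} = v_{1}  ⟹  sig = (3; 1)
  P = {1,5,6,8}:  v_{1} + v_{5} + v_{6} + v_{8} = v_{0}  ⟹  sig = (4; 1)
  P = {4,5,6,7,8}:  v_{4} + v_{5} + v_{6} + v_{7} + v_{8} = 0  ⟹  sig = (5; —)
  P = {0,1,6,7,8}:  v_{0} + v_{1} + v_{6} + v_{7} + v_{8} = v_{2}  ⟹  sig = (5; 1)

Hence PRS(X_Σ) =
    (2; 1)
    (2; 1,1,1,2)
    (2; 1,1,2)
    (2; 1,2)
    (2; 1,2)
    (3; 1)
    (4; 1)
    (5; —)
    (5; 1)


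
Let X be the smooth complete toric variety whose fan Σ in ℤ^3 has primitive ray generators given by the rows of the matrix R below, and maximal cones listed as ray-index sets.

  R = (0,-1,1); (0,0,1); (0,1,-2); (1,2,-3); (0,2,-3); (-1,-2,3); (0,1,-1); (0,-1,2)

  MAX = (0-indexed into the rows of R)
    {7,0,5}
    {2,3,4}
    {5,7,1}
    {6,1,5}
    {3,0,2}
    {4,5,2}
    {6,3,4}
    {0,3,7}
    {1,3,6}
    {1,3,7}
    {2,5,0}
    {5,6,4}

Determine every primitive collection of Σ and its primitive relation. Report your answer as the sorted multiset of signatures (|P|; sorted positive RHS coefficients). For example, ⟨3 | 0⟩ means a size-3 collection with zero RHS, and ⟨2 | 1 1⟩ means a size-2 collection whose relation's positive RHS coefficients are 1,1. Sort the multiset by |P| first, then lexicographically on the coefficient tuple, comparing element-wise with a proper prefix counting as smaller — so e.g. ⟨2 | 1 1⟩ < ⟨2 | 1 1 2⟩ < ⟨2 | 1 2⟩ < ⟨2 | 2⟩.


The 10 primitive collections of Σ (r=8, n=3):

  P={0,6}:  v_{0} + v_{6} = 0  so sig = ⟨2 | 0⟩
  P={2,7}:  v_{2} + v_{7} = 0  so sig = ⟨2 | 0⟩
  P={3,5}:  v_{3} + v_{5} = 0  so sig = ⟨2 | 0⟩
  P={0,1}:  v_{0} + v_{1} = v_{7}  so sig = ⟨2 | 1⟩
  P={0,4}:  v_{0} + v_{4} = v_{2}  so sig = ⟨2 | 1⟩
  P={1,2}:  v_{1} + v_{2} = v_{6}  so sig = ⟨2 | 1⟩
  P={2,6}:  v_{2} + v_{6} = v_{4}  so sig = ⟨2 | 1⟩
  P={4,7}:  v_{4} + v_{7} = v_{6}  so sig = ⟨2 | 1⟩
  P={6,7}:  v_{6} + v_{7} = v_{1}  so sig = ⟨2 | 1⟩
  P={1,4}:  v_{1} + v_{4} = 2·v_{6}  so sig = ⟨2 | 2⟩

so the primitive-relation signature multiset is
{ ⟨2 | 0⟩ ×3,  ⟨2 | 1⟩ ×6,  ⟨2 | 2⟩ }


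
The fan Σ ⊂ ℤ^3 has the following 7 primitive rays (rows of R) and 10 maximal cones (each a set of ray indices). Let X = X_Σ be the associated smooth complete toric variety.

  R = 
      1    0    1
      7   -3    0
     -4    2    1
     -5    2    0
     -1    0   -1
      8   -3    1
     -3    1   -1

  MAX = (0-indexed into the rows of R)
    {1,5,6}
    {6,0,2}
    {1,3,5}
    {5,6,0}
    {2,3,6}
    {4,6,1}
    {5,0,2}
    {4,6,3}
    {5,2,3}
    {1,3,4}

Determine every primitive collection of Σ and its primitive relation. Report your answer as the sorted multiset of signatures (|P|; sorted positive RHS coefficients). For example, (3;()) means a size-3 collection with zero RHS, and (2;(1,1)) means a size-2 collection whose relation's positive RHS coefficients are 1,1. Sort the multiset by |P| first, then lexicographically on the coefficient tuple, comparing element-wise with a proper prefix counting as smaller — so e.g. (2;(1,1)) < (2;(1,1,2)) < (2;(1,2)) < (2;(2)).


Σ has 9 primitive collections:

  P = {0,4}:  v_{0} + v_{4} = 0  so sig = (2;())
  P = {0,1}:  v_{0} + v_{1} = v_{5}  so sig = (2;(1))
  P = {0,3}:  v_{0} + v_{3} = v_{2}  so sig = (2;(1))
  P = {2,4}:  v_{2} + v_{4} = v_{3}  so sig = (2;(1))
  P = {4,5}:  v_{4} + v_{5} = v_{1}  so sig = (2;(1))
  P = {1,2}:  v_{1} + v_{2} = v_{3} + v_{5}  so sig = (2;(1,1))
  P = {3,5,6}:  v_{3} + v_{5} + v_{6} = 0  so sig = (3;())
  P = {1,3,6}:  v_{1} + v_{3} + v_{6} = v_{4}  so sig = (3;(1))
  P = {2,5,6}:  v_{2} + v_{5} + v_{6} = v_{0}  so sig = (3;(1))

so the primitive-relation signature multiset is
    (2;())
    (2;(1))
    (2;(1))
    (2;(1))
    (2;(1))
    (2;(1,1))
    (3;())
    (3;(1))
    (3;(1))


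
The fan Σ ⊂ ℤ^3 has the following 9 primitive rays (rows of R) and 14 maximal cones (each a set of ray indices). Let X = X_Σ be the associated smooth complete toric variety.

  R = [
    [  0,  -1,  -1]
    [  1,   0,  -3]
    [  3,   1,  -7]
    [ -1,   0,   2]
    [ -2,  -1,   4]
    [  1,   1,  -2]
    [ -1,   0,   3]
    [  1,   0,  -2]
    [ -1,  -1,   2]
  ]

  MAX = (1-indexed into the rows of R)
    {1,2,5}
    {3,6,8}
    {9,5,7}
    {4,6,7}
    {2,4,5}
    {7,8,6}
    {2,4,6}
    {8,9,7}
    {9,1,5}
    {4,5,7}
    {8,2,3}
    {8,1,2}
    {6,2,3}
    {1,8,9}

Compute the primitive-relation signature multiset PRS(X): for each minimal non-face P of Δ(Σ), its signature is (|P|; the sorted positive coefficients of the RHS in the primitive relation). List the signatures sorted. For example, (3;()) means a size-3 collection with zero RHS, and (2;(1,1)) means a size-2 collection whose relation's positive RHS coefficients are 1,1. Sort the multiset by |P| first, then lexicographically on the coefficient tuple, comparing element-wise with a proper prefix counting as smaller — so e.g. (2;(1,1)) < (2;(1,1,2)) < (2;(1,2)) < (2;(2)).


16 collections generate NE(X_Σ); each relation:

  • {2,7}:  v_{2} + v_{7} = 0  →  sig = (2;())
  • {4,8}:  v_{4} + v_{8} = 0  →  sig = (2;())
  • {6,9}:  v_{6} + v_{9} = 0  →  sig = (2;())
  • {1,6}:  v_{1} + v_{6} = v_{2}  →  sig = (2;(1))
  • {1,7}:  v_{1} + v_{7} = v_{9}  →  sig = (2;(1))
  • {2,9}:  v_{2} + v_{9} = v_{1}  →  sig = (2;(1))
  • {3,5}:  v_{3} + v_{5} = v_{2}  →  sig = (2;(1))
  • {4,9}:  v_{4} + v_{9} = v_{5}  →  sig = (2;(1))
  • {5,6}:  v_{5} + v_{6} = v_{4}  →  sig = (2;(1))
  • {5,8}:  v_{5} + v_{8} = v_{9}  →  sig = (2;(1))
  • {1,4}:  v_{1} + v_{4} = v_{2} + v_{5}  →  sig = (2;(1,1))
  • {3,4}:  v_{3} + v_{4} = v_{2} + v_{6}  →  sig = (2;(1,1))
  • {3,7}:  v_{3} + v_{7} = v_{6} + v_{8}  →  sig = (2;(1,1))
  • {3,9}:  v_{3} + v_{9} = v_{2} + v_{8}  →  sig = (2;(1,1))
  • {1,3}:  v_{1} + v_{3} = 2·v_{2} + v_{8}  →  sig = (2;(1,2))
  • {2,6,8}:  v_{2} + v_{6} + v_{8} = v_{3}  →  sig = (3;(1))

Hence PRS(X_Σ) =
{ (2;()) ×3,  (2;(1)) ×7,  (2;(1,1)) ×4,  (2;(1,2)),  (3;(1)) }


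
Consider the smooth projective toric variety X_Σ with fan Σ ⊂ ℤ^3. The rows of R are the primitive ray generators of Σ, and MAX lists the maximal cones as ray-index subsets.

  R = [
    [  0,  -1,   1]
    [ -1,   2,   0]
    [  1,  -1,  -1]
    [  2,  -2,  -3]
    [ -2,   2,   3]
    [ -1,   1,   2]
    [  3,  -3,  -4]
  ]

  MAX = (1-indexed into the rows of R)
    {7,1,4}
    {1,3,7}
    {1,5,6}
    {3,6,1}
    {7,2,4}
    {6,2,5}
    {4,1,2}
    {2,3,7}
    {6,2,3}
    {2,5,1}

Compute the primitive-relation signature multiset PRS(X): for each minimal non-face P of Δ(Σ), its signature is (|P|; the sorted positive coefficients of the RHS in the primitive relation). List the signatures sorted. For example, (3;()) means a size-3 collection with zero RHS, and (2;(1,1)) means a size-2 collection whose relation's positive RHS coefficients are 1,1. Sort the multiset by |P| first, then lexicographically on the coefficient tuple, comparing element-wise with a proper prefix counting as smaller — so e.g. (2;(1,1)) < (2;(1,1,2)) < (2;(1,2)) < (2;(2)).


|primitive collections| = 9. Relations:

  P = {4,5}:  v_{4} + v_{5} = 0 — sig = (2;())
  P = {3,4}:  v_{3} + v_{4} = v_{7} — sig = (2;(1))
  P = {3,5}:  v_{3} + v_{5} = v_{6} — sig = (2;(1))
  P = {4,6}:  v_{4} + v_{6} = v_{3} — sig = (2;(1))
  P = {5,7}:  v_{5} + v_{7} = v_{3} — sig = (2;(1))
  P = {6,7}:  v_{6} + v_{7} = 2·v_{3} — sig = (2;(2))
  P = {1,2,3}:  v_{1} + v_{2} + v_{3} = 0 — sig = (3;())
  P = {1,2,6}:  v_{1} + v_{2} + v_{6} = v_{5} — sig = (3;(1))
  P = {1,2,7}:  v_{1} + v_{2} + v_{7} = v_{4} — sig = (3;(1))

Signatures (|P|; sorted positive RHS coefficients), sorted:
[(2;()), (2;(1)), (2;(1)), (2;(1)), (2;(1)), (2;(2)), (3;()), (3;(1)), (3;(1))]


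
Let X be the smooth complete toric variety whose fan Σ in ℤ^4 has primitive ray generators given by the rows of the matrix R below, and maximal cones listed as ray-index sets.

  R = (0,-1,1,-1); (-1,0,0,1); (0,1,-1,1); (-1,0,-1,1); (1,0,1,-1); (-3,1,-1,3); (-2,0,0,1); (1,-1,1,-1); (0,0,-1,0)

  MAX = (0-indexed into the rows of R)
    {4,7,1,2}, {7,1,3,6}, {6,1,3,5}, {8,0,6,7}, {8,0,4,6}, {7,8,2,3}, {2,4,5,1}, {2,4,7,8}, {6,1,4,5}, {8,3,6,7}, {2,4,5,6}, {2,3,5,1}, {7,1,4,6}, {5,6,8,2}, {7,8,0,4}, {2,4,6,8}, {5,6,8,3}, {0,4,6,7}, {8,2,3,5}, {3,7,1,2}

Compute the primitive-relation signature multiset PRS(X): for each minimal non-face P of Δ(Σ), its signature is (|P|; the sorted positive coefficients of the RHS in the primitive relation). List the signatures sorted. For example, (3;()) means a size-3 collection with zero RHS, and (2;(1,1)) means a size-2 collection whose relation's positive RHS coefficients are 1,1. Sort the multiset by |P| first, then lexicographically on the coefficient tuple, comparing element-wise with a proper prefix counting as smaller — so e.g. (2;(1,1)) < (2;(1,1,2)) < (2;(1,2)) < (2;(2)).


Δ(Σ) — 9 vertices, 12 min non-faces:

  P = {0,2}:  v_{0} + v_{2} = 0 — sig = (2;())
  P = {3,4}:  v_{3} + v_{4} = 0 — sig = (2;())
  P = {1,8}:  v_{1} + v_{8} = v_{3} — sig = (2;(1))
  P = {0,1}:  v_{0} + v_{1} = v_{6} + v_{7} — sig = (2;(1,1))
  P = {0,5}:  v_{0} + v_{5} = v_{1} + v_{6} — sig = (2;(1,1))
  P = {0,3}:  v_{0} + v_{3} = v_{6} + v_{7} + v_{8} — sig = (2;(1,1,1))
  P = {5,7}:  v_{5} + v_{7} = 2·v_{1} — sig = (2;(2))
  P = {1,2,6}:  v_{1} + v_{2} + v_{6} = v_{5} — sig = (3;(1))
  P = {2,6,7}:  v_{2} + v_{6} + v_{7} = v_{1} — sig = (3;(1))
  P = {2,3,6}:  v_{2} + v_{3} + v_{6} = v_{5} + v_{8} — sig = (3;(1,1))
  P = {4,5,8}:  v_{4} + v_{5} + v_{8} = v_{2} + v_{6} — sig = (3;(1,1))
  P = {4,6,7,8}:  v_{4} + v_{6} + v_{7} + v_{8} = v_{0} — sig = (4;(1))

so the primitive-relation signature multiset is
[(2;()), (2;()), (2;(1)), (2;(1,1)), (2;(1,1)), (2;(1,1,1)), (2;(2)), (3;(1)), (3;(1)), (3;(1,1)), (3;(1,1)), (4;(1))]


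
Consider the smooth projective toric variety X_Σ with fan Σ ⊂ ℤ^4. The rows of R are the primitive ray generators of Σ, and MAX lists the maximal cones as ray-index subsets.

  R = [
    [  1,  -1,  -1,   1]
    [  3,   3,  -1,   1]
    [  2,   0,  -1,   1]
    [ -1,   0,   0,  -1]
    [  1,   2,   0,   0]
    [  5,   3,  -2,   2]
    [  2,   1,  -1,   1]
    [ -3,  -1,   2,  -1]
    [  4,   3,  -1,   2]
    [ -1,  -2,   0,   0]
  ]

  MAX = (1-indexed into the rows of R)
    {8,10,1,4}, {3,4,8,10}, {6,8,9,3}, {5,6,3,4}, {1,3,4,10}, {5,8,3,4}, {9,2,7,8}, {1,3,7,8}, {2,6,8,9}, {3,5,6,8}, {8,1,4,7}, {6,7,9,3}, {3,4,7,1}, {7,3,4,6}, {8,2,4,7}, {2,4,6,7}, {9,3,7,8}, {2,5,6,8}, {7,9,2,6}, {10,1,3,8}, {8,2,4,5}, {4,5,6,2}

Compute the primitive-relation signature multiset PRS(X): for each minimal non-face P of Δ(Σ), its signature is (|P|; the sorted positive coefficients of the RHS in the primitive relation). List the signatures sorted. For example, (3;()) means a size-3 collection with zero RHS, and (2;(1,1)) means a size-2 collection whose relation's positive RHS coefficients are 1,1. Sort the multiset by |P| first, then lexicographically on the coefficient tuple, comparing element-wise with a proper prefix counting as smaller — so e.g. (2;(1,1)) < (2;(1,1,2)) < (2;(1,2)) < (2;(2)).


|primitive collections| = 17. Relations:

  {5,10}:  v_{5} + v_{10} = 0  ⇒ sig = (2;())
  {1,5}:  v_{1} + v_{5} = v_{7}  ⇒ sig = (2;(1))
  {2,3}:  v_{2} + v_{3} = v_{6}  ⇒ sig = (2;(1))
  {2,10}:  v_{2} + v_{10} = v_{7}  ⇒ sig = (2;(1))
  {4,9}:  v_{4} + v_{9} = v_{2}  ⇒ sig = (2;(1))
  {5,7}:  v_{5} + v_{7} = v_{2}  ⇒ sig = (2;(1))
  {7,10}:  v_{7} + v_{10} = v_{1}  ⇒ sig = (2;(1))
  {6,10}:  v_{6} + v_{10} = v_{3} + v_{7}  ⇒ sig = (2;(1,1))
  {5,9}:  v_{5} + v_{9} = v_{2} + v_{6} + v_{8}  ⇒ sig = (2;(1,1,1))
  {9,10}:  v_{9} + v_{10} = v_{3} + 2·v_{7} + v_{8}  ⇒ sig = (2;(1,1,2))
  {1,9}:  v_{1} + v_{9} = v_{3} + 3·v_{7} + v_{8}  ⇒ sig = (2;(1,1,3))
  {1,6}:  v_{1} + v_{6} = v_{3} + 2·v_{7}  ⇒ sig = (2;(1,2))
  {1,2}:  v_{1} + v_{2} = 2·v_{7}  ⇒ sig = (2;(2))
  {4,6,8}:  v_{4} + v_{6} + v_{8} = v_{5}  ⇒ sig = (3;(1))
  {6,7,8}:  v_{6} + v_{7} + v_{8} = v_{9}  ⇒ sig = (3;(1))
  {3,4,7,8}:  v_{3} + v_{4} + v_{7} + v_{8} = 0  ⇒ sig = (4;())
  {1,3,4,8}:  v_{1} + v_{3} + v_{4} + v_{8} = v_{10}  ⇒ sig = (4;(1))

so the primitive-relation signature multiset is
[(2;()), (2;(1)), (2;(1)), (2;(1)), (2;(1)), (2;(1)), (2;(1)), (2;(1,1)), (2;(1,1,1)), (2;(1,1,2)), (2;(1,1,3)), (2;(1,2)), (2;(2)), (3;(1)), (3;(1)), (4;()), (4;(1))]


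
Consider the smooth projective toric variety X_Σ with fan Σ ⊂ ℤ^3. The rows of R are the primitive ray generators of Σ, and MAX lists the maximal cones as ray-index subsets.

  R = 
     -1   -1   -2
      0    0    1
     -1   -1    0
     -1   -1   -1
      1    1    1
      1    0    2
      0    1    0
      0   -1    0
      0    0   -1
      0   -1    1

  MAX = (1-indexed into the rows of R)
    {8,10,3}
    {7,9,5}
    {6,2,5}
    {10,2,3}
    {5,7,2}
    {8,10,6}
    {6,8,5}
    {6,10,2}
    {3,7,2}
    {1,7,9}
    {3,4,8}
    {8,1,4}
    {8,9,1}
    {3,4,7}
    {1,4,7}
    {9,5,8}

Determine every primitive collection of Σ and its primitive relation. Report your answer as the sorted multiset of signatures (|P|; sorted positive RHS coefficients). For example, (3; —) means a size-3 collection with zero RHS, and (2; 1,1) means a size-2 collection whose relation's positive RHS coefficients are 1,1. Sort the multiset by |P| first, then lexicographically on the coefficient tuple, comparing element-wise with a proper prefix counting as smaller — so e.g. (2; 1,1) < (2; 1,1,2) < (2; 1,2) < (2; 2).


21 minimal non-faces of Δ(Σ) (on 10 rays):

  P={2,9}:  v_{2} + v_{9} = 0  ⟹  sig = (2; —)
  P={4,5}:  v_{4} + v_{5} = 0  ⟹  sig = (2; —)
  P={7,8}:  v_{7} + v_{8} = 0  ⟹  sig = (2; —)
  P={1,2}:  v_{1} + v_{2} = v_{4}  ⟹  sig = (2; 1)
  P={1,5}:  v_{1} + v_{5} = v_{9}  ⟹  sig = (2; 1)
  P={1,6}:  v_{1} + v_{6} = v_{8}  ⟹  sig = (2; 1)
  P={2,4}:  v_{2} + v_{4} = v_{3}  ⟹  sig = (2; 1)
  P={2,8}:  v_{2} + v_{8} = v_{10}  ⟹  sig = (2; 1)
  P={3,5}:  v_{3} + v_{5} = v_{2}  ⟹  sig = (2; 1)
  P={3,9}:  v_{3} + v_{9} = v_{4}  ⟹  sig = (2; 1)
  P={4,6}:  v_{4} + v_{6} = v_{10}  ⟹  sig = (2; 1)
  P={4,9}:  v_{4} + v_{9} = v_{1}  ⟹  sig = (2; 1)
  P={5,10}:  v_{5} + v_{10} = v_{6}  ⟹  sig = (2; 1)
  P={7,10}:  v_{7} + v_{10} = v_{2}  ⟹  sig = (2; 1)
  P={9,10}:  v_{9} + v_{10} = v_{8}  ⟹  sig = (2; 1)
  P={1,10}:  v_{1} + v_{10} = v_{4} + v_{8}  ⟹  sig = (2; 1,1)
  P={3,6}:  v_{3} + v_{6} = v_{2} + v_{10}  ⟹  sig = (2; 1,1)
  P={4,10}:  v_{4} + v_{10} = v_{3} + v_{8}  ⟹  sig = (2; 1,1)
  P={6,7}:  v_{6} + v_{7} = v_{2} + v_{5}  ⟹  sig = (2; 1,1)
  P={6,9}:  v_{6} + v_{9} = v_{5} + v_{8}  ⟹  sig = (2; 1,1)
  P={1,3}:  v_{1} + v_{3} = 2·v_{4}  ⟹  sig = (2; 2)

Sorted signature multiset PRS(X):
[(2; —), (2; —), (2; —), (2; 1), (2; 1), (2; 1), (2; 1), (2; 1), (2; 1), (2; 1), (2; 1), (2; 1), (2; 1), (2; 1), (2; 1), (2; 1,1), (2; 1,1), (2; 1,1), (2; 1,1), (2; 1,1), (2; 2)]


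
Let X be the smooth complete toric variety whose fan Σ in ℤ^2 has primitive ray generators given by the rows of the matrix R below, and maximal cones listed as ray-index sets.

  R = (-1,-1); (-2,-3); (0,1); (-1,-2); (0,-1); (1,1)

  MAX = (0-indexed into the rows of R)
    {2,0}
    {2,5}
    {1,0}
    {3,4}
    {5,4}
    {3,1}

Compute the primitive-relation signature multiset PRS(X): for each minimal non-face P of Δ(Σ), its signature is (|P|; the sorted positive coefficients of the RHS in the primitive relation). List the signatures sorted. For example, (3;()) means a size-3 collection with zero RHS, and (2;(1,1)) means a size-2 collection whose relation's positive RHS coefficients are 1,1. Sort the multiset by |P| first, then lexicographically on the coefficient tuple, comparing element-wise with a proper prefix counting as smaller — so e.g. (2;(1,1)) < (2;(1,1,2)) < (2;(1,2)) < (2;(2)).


Σ has 9 primitive collections:

  P={0,5}:  v_{0} + v_{5} = 0  so sig = (2;())
  P={2,4}:  v_{2} + v_{4} = 0  so sig = (2;())
  P={0,3}:  v_{0} + v_{3} = v_{1}  so sig = (2;(1))
  P={0,4}:  v_{0} + v_{4} = v_{3}  so sig = (2;(1))
  P={1,5}:  v_{1} + v_{5} = v_{3}  so sig = (2;(1))
  P={2,3}:  v_{2} + v_{3} = v_{0}  so sig = (2;(1))
  P={3,5}:  v_{3} + v_{5} = v_{4}  so sig = (2;(1))
  P={1,2}:  v_{1} + v_{2} = 2·v_{0}  so sig = (2;(2))
  P={1,4}:  v_{1} + v_{4} = 2·v_{3}  so sig = (2;(2))

so the primitive-relation signature multiset is
    |P|=2: 9 collections, coeffs (), (), (1), (1), (1), (1), (1), (2), (2)


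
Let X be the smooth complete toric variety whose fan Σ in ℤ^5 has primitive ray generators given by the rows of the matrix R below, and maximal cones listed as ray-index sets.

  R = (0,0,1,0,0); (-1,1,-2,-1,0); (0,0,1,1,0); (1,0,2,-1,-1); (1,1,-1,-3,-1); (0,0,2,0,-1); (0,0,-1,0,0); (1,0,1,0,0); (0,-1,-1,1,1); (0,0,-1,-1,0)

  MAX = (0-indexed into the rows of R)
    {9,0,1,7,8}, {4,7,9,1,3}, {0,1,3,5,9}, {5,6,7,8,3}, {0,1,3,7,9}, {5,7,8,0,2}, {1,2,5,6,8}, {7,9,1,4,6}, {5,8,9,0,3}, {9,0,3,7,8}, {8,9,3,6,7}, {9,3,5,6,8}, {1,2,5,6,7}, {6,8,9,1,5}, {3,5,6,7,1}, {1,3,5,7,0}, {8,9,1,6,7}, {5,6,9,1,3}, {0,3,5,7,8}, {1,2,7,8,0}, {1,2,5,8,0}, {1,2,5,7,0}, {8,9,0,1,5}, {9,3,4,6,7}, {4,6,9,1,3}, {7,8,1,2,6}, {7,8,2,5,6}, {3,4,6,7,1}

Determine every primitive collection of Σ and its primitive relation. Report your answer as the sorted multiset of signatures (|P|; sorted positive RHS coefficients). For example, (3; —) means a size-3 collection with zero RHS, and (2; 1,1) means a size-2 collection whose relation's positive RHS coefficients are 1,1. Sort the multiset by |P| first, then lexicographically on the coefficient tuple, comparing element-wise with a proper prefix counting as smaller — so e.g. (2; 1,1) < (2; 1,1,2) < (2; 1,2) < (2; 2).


Minimal non-faces — 11 found among 10 rays, 28 max cones:

  {0,6}:  v_{0} + v_{6} = 0  ⟹  sig = (2; —)
  {2,9}:  v_{2} + v_{9} = 0  ⟹  sig = (2; —)
  {2,3}:  v_{2} + v_{3} = v_{5} + v_{7}  ⟹  sig = (2; 1,1)
  {0,4}:  v_{0} + v_{4} = v_{1} + v_{3} + v_{7} + v_{9}  ⟹  sig = (2; 1,1,1,1)
  {2,4}:  v_{2} + v_{4} = v_{1} + v_{3} + v_{6} + v_{7}  ⟹  sig = (2; 1,1,1,1)
  {4,5}:  v_{4} + v_{5} = v_{1} + 2·v_{3} + v_{6}  ⟹  sig = (2; 1,1,2)
  {4,8}:  v_{4} + v_{8} = v_{6} + v_{7} + 2·v_{9}  ⟹  sig = (2; 1,1,2)
  {1,3,8}:  v_{1} + v_{3} + v_{8} = v_{9}  ⟹  sig = (3; 1)
  {5,7,9}:  v_{5} + v_{7} + v_{9} = v_{3}  ⟹  sig = (3; 1)
  {1,5,7,8}:  v_{1} + v_{5} + v_{7} + v_{8} = 0  ⟹  sig = (4; —)
  {1,3,6,7,9}:  v_{1} + v_{3} + v_{6} + v_{7} + v_{9} = v_{4}  ⟹  sig = (5; 1)

so the primitive-relation signature multiset is
    (2; —)
    (2; —)
    (2; 1,1)
    (2; 1,1,1,1)
    (2; 1,1,1,1)
    (2; 1,1,2)
    (2; 1,1,2)
    (3; 1)
    (3; 1)
    (4; —)
    (5; 1)


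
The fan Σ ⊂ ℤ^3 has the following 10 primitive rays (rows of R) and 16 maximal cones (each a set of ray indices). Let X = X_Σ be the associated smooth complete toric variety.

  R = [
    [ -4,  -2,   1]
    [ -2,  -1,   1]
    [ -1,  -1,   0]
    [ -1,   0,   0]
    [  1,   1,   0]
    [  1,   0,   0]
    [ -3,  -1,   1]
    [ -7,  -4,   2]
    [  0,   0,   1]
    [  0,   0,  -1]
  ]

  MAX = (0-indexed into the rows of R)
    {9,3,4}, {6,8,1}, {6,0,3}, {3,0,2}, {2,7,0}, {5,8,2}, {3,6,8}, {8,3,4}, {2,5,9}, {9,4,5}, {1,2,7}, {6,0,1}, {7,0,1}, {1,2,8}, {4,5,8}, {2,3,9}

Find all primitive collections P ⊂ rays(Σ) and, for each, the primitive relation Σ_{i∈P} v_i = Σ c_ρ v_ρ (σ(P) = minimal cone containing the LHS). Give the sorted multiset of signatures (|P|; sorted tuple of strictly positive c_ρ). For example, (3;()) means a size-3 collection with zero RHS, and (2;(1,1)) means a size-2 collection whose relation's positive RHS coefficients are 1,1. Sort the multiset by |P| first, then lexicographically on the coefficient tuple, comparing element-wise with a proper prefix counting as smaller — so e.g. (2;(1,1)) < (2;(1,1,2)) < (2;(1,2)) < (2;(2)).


Δ(Σ) — 10 vertices, 23 min non-faces:

  • {2,4}:  v_{2} + v_{4} = 0 — sig = (2;())
  • {3,5}:  v_{3} + v_{5} = 0 — sig = (2;())
  • {8,9}:  v_{8} + v_{9} = 0 — sig = (2;())
  • {0,4}:  v_{0} + v_{4} = v_{6} — sig = (2;(1))
  • {1,3}:  v_{1} + v_{3} = v_{6} — sig = (2;(1))
  • {2,6}:  v_{2} + v_{6} = v_{0} — sig = (2;(1))
  • {5,6}:  v_{5} + v_{6} = v_{1} — sig = (2;(1))
  • {0,5}:  v_{0} + v_{5} = v_{1} + v_{2} — sig = (2;(1,1))
  • {1,4}:  v_{1} + v_{4} = v_{3} + v_{8} — sig = (2;(1,1))
  • {1,5}:  v_{1} + v_{5} = v_{2} + v_{8} — sig = (2;(1,1))
  • {1,9}:  v_{1} + v_{9} = v_{2} + v_{3} — sig = (2;(1,1))
  • {4,7}:  v_{4} + v_{7} = v_{0} + v_{1} — sig = (2;(1,1))
  • {7,9}:  v_{7} + v_{9} = v_{0} + 2·v_{2} + v_{3} — sig = (2;(1,1,2))
  • {4,6}:  v_{4} + v_{6} = 2·v_{3} + v_{8} — sig = (2;(1,2))
  • {6,7}:  v_{6} + v_{7} = 2·v_{0} + v_{1} — sig = (2;(1,2))
  • {6,9}:  v_{6} + v_{9} = v_{2} + 2·v_{3} — sig = (2;(1,2))
  • {7,8}:  v_{7} + v_{8} = 3·v_{1} + v_{2} — sig = (2;(1,3))
  • {0,8}:  v_{0} + v_{8} = 2·v_{1} — sig = (2;(2))
  • {3,7}:  v_{3} + v_{7} = 2·v_{0} — sig = (2;(2))
  • {0,9}:  v_{0} + v_{9} = 2·v_{2} + 2·v_{3} — sig = (2;(2,2))
  • {5,7}:  v_{5} + v_{7} = 2·v_{1} + 2·v_{2} — sig = (2;(2,2))
  • {0,1,2}:  v_{0} + v_{1} + v_{2} = v_{7} — sig = (3;(1))
  • {2,3,8}:  v_{2} + v_{3} + v_{8} = v_{1} — sig = (3;(1))

Signatures (|P|; sorted positive RHS coefficients), sorted:
{ (2;()) ×3,  (2;(1)) ×4,  (2;(1,1)) ×5,  (2;(1,1,2)),  (2;(1,2)) ×3,  (2;(1,3)),  (2;(2)) ×2,  (2;(2,2)) ×2,  (3;(1)) ×2 }


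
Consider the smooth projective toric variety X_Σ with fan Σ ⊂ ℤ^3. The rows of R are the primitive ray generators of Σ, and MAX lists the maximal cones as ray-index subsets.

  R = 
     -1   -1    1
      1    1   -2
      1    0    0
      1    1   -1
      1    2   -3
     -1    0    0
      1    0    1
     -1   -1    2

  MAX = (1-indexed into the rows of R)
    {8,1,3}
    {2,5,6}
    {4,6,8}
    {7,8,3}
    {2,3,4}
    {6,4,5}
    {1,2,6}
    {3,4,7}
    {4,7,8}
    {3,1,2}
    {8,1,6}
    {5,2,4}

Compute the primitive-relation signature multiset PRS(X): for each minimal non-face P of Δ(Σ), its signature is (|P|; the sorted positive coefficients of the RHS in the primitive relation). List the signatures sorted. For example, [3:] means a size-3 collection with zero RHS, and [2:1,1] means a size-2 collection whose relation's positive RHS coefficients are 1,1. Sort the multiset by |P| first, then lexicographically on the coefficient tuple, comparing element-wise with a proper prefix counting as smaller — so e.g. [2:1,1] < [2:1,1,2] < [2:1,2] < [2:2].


12 collections generate NE(X_Σ); each relation:

  P={1,4}:  v_{1} + v_{4} = 0 ; sig = [2:]
  P={2,8}:  v_{2} + v_{8} = 0 ; sig = [2:]
  P={3,6}:  v_{3} + v_{6} = 0 ; sig = [2:]
  P={1,5}:  v_{1} + v_{5} = v_{2} + v_{6} ; sig = [2:1,1]
  P={1,7}:  v_{1} + v_{7} = v_{3} + v_{8} ; sig = [2:1,1]
  P={2,7}:  v_{2} + v_{7} = v_{3} + v_{4} ; sig = [2:1,1]
  P={3,5}:  v_{3} + v_{5} = v_{2} + v_{4} ; sig = [2:1,1]
  P={5,8}:  v_{5} + v_{8} = v_{4} + v_{6} ; sig = [2:1,1]
  P={6,7}:  v_{6} + v_{7} = v_{4} + v_{8} ; sig = [2:1,1]
  P={5,7}:  v_{5} + v_{7} = 2·v_{4} ; sig = [2:2]
  P={2,4,6}:  v_{2} + v_{4} + v_{6} = v_{5} ; sig = [3:1]
  P={3,4,8}:  v_{3} + v_{4} + v_{8} = v_{7} ; sig = [3:1]

Hence PRS(X_Σ) =
{ [2:] ×3,  [2:1,1] ×6,  [2:2],  [3:1] ×2 }
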